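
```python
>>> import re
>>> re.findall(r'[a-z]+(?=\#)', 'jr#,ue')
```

['jr']

Lookahead/lookbehind check context without consuming it, so the matched span excludes the asserted characters.
`findall` yields the raw match text (1 of them) because the pattern has no groups.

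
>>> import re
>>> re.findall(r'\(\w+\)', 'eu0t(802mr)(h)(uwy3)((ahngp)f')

Matches: at [4:11] → '(802mr)'; at [11:14] → '(h)'; at [14:20] → '(uwy3)'; at [21:28] → '(ahngp)'.
`findall` yields the raw match text (4 of them) because the pattern has no groups.

['(802mr)', '(h)', '(uwy3)', '(ahngp)']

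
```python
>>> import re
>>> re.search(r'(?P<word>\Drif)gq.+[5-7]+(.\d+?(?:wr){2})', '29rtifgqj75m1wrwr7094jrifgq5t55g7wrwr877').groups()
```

The pattern matches a non-digit, then the literal 'rif' (captured as 'word'); then the literal 'gq', then one or more of any character, then one or more of a character in [5-7]; then any character, then one or more of a digit (lazy), then the literal 'wr' repeated 2 times (captured).
`search` walks the string left to right and returns the first match it finds.
The match spans [21:37] → 'jrifgq5t55g7wrwr'.
Captured: group 1 = 'jrif', group 2 = 'g7wrwr'.

('jrif', 'g7wrwr')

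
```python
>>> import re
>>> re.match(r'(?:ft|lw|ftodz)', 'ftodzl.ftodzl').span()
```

(0, 2)

The regex engine tests alternatives in the order written; an earlier branch that matches wins even if a later one would match more.
`re.match` won't scan ahead — the pattern has to work from the very first character.
The match spans [0:2] → 'ft'.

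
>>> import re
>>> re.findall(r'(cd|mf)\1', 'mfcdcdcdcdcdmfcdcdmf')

`\1` has to match the exact text group 1 already captured.
`findall` collects group 1 from each match (3 total).

['cd', 'cd', 'cd']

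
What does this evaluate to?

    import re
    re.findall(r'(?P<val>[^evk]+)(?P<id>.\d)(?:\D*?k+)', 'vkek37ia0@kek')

[('37i', 'a0')]

The pattern matches one or more of any character except [evk] (captured as 'val'); then any character, then a digit (captured as 'id'); then zero or more of a non-digit (lazy), then one or more of a literal 'k' (non-capturing group).
Scanning left to right: at [4:11] match '37ia0@k', groups = ('37i', 'a0').
With 2 capturing groups, `findall` returns a 2-tuple per match.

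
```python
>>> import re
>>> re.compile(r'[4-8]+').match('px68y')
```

This matches one or more of a character in [4-8].
`re.match` only tries the pattern at the start of the string.
Here the pattern fails at index 0, so the call returns None.

None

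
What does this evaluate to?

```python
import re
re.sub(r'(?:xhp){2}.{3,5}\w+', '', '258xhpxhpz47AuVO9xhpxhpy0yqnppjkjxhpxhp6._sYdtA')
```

The pattern matches the literal 'xhp' repeated 2 times, then 3 to 5 of any character; then one or more of a word character.
Matches: at [3:40] → 'xhpxhpz47AuVO9xhpxhpy0yqnppjkjxhpxhp6'.
Every occurrence is swapped for ''.

'258._sYdtA'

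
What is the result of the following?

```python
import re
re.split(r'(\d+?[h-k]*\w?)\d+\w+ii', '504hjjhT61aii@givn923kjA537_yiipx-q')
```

This matches one or more of a digit (lazy), then zero or more of a character in [h-k], then optionally a word character (captured); then one or more of a digit; then one or more of a word character, then the literal 'ii'.
The `?` after the quantifier makes it lazy — it takes as little as possible before letting the rest of the pattern try.
Matches to split on: at [0:13] → '504hjjhT61aii'; at [18:31] → '923kjA537_yii'.
Because the pattern has a capturing group, `split` also inserts each captured text between the pieces.

['', '50', '@givn', '92', 'px-q']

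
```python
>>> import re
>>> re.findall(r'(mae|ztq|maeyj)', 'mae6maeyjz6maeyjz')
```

Alternation isn't longest-match — the leftmost alternative that fits at this position is chosen.
Scanning left to right: at [0:3] match 'mae', group 1 = 'mae'; at [4:7] match 'mae', group 1 = 'mae'; at [11:14] match 'mae', group 1 = 'mae'.
With a single group, `findall` returns only what that group captured — 3 items.

['mae', 'mae', 'mae']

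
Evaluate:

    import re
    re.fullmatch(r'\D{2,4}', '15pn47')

This matches 2 to 4 of a non-digit.
`re.fullmatch` is like wrapping the pattern in `^…$` (in single-line mode).
Here the string isn't matched end-to-end, so the call returns None.

None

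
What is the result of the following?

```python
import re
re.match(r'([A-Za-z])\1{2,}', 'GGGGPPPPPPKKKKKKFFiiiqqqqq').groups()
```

The match spans [0:4] → 'GGGG'.
Captured: group 1 = 'G'.

('G',)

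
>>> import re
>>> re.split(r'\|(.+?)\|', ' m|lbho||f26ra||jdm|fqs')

A `+?`/`*?`/`{m,n}?` starts at its minimum and grows only as far as needed for what follows to match.
Matches to split on: at [2:8] → '|lbho|'; at [8:15] → '|f26ra|'; at [15:20] → '|jdm|'.
Because the pattern has a capturing group, `split` also inserts each captured text between the pieces.

[' m', 'lbho', '', 'f26ra', '', 'jdm', 'fqs']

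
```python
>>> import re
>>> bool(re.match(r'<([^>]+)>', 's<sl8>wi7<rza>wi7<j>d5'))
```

With `match`, the pattern is implicitly anchored at the beginning.
Here the string doesn't start with a match, so the call returns None, and `bool(None)` is False.

False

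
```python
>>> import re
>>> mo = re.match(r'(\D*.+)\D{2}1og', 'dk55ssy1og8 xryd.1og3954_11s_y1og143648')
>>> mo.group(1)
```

'dk55ssy1og8 xryd.1og3954_11s'

This matches zero or more of a non-digit, then one or more of any character (captured); then exactly 2 of a non-digit, then the literal '1og'.
`re.match` won't scan ahead — the pattern has to work from the very first character.
The match spans [0:33] → 'dk55ssy1og8 xryd.1og3954_11s_y1og'.
Captured: group 1 = 'dk55ssy1og8 xryd.1og3954_11s'.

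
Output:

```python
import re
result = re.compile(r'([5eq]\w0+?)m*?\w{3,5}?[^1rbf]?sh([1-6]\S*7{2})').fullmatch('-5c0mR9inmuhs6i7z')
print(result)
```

For `fullmatch`, every character of the input must be accounted for by the pattern.
Here the string isn't matched end-to-end, so the call returns None.

None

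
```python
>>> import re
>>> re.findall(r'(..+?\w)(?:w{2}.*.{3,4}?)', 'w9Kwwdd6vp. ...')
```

Pattern: any character, then one or more of any character (lazy), then a word character (captured); then exactly 2 of a literal 'w', then zero or more of any character, then 3 to 4 of any character (lazy) (non-capturing group).
Matches: at [0:15] match 'w9Kwwdd6vp. ...', group 1 = 'w9K'.
One capturing group, so `findall` returns just the captured substring from the one match — 1 in all.

['w9K']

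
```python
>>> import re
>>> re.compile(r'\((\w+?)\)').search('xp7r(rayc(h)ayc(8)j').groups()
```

The match spans [9:12] → '(h)'.
Captured: group 1 = 'h'.

('h',)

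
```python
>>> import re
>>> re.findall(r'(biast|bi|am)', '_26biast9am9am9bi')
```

['biast', 'am', 'am', 'bi']

`|` is ordered: at each position the engine commits to the first alternative that works.
Matches: at [3:8] match 'biast', group 1 = 'biast'; at [9:11] match 'am', group 1 = 'am'; at [12:14] match 'am', group 1 = 'am'; at [15:17] match 'bi', group 1 = 'bi'.
With a single group, `findall` returns only what that group captured — 4 items.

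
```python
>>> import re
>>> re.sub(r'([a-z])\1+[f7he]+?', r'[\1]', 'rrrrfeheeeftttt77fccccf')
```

'[r]eh[e][t]7f[c]'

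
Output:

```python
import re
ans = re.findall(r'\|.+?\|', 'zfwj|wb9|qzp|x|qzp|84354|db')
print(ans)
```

['|wb9|', '|x|', '|84354|']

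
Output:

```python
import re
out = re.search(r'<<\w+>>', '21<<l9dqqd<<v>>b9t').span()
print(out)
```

The match spans [10:15] → '<<v>>'.

(10, 15)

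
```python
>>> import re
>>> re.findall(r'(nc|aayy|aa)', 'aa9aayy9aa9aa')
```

`|` is ordered: at each position the engine commits to the first alternative that works.
Because there's exactly one group, `findall` drops the full match and keeps group 1 from each hit.

['aa', 'aayy', 'aa', 'aa']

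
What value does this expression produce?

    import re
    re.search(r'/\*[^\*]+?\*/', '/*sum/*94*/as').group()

'/*94*/'

The match spans [5:11] → '/*94*/'.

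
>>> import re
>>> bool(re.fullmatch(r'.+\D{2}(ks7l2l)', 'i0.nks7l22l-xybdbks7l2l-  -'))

`fullmatch` succeeds only if the pattern covers the string from start to end.
Here there's no way to consume every character, so the call returns None, and `bool(None)` is False.

False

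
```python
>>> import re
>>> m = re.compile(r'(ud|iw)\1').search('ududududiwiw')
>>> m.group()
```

The backreference `\1` re-matches whatever the first group consumed, character for character.
The match spans [0:4] → 'udud'.

'udud'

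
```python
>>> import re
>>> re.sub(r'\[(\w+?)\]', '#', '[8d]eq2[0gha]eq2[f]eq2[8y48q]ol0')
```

Matches: at [0:4] → '[8d]'; at [7:13] → '[0gha]'; at [16:19] → '[f]'; at [22:29] → '[8y48q]'.
`sub` substitutes '#' at each match site.

'#eq2#eq2#eq2#ol0'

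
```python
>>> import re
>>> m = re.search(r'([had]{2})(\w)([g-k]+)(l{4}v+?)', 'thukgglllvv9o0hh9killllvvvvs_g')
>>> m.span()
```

(14, 24)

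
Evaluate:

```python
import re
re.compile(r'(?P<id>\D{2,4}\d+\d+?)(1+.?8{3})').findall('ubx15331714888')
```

[('ubx153317', '14888')]

Pattern: 2 to 4 of a non-digit, then one or more of a digit, then one or more of a digit (lazy) (captured as 'id'); then one or more of the literal '1', then optionally any character, then exactly 3 of the literal '8' (captured).
Scanning left to right: at [0:14] match 'ubx15331714888', groups = ('ubx153317', '14888').
`findall` packs the 2 group values into a tuple for every match.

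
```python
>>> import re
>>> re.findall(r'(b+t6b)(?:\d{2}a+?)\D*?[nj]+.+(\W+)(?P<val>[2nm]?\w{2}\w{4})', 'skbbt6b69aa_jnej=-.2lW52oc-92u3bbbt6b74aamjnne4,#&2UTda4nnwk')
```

[('bbt6b', '&', '2UTda4n')]

With 3 capturing groups, `findall` returns a 3-tuple per match.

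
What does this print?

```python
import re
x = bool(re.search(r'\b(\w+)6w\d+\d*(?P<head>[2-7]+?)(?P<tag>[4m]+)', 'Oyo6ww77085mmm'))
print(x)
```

This matches a word boundary (`\b`, zero-width); then one or more of a word character (captured); then the literal '6w', then one or more of a digit, then zero or more of a digit; then one or more of a character in [2-7] (lazy) (captured as 'head'); then one or more of one of [4m] (captured as 'tag').
Unlike `match`, `search` isn't anchored — it looks for the pattern anywhere in the string.
Here no position works, so the call returns None, and `bool(None)` is False.

False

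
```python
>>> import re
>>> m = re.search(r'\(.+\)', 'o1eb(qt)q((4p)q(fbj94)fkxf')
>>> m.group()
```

'(qt)q((4p)q(fbj94)'

`re.search` scans for the first position where the pattern succeeds.
The match spans [4:22] → '(qt)q((4p)q(fbj94)'.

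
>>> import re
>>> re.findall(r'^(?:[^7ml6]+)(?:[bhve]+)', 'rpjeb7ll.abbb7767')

The pattern matches anchored at the start of the string; then one or more of any character except [7ml6] (non-capturing group); then one or more of one of [bhve] (non-capturing group).
Scanning left to right: at [0:5] → 'rpjeb'.
No capturing groups, so `findall` returns the 1 full match string.

['rpjeb']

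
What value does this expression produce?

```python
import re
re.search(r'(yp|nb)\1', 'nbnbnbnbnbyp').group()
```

'nbnb'

The backreference `\1` re-matches whatever the first group consumed, character for character.
Unlike `match`, `search` isn't anchored — it looks for the pattern anywhere in the string.
The match spans [0:4] → 'nbnb'.
Captured: group 1 = 'nb'.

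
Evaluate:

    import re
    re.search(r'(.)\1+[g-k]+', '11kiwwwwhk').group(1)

A backreference is literal: `\1` must see the identical characters the first group matched.
`re.search` scans for the first position where the pattern succeeds.
The match spans [0:4] → '11ki'.
Captured: group 1 = '1'.

'1'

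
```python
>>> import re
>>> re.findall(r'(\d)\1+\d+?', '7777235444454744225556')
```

The backreference `\1` re-matches whatever the first group consumed, character for character.
Matches: at [0:5] match '77772', group 1 = '7'; at [7:12] match '44445', group 1 = '4'; at [14:17] match '442', group 1 = '4'; at [18:22] match '5556', group 1 = '5'.
With a single group, `findall` returns only what that group captured — 4 items.

['7', '4', '4', '5']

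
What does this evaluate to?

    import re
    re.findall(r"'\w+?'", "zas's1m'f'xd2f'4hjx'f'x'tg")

["'s1m'", "'xd2f'", "'f'"]

Matches: at [3:8] → "'s1m'"; at [9:15] → "'xd2f'"; at [19:22] → "'f'".
`findall` yields the raw match text (3 of them) because the pattern has no groups.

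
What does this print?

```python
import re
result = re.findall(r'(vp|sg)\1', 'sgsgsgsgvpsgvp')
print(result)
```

`\1` has to match the exact text group 1 already captured.
Scanning left to right: at [0:4] match 'sgsg', group 1 = 'sg'; at [4:8] match 'sgsg', group 1 = 'sg'.
`findall` collects group 1 from each match (2 total).

['sg', 'sg']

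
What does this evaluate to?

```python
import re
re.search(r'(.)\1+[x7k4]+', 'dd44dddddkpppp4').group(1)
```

'd'

After group 1 captures some text, `\1` only succeeds where that same text appears again.
Unlike `match`, `search` isn't anchored — it looks for the pattern anywhere in the string.
The match spans [0:4] → 'dd44'.
Captured: group 1 = 'd'.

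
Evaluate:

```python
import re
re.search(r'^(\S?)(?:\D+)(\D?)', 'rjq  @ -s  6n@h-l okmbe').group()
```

'rjq  @ -s  '

Pattern: anchored at the start of the string; then optionally a non-whitespace character (captured); then one or more of a non-digit (non-capturing group); then optionally a non-digit (captured).
`search` walks the string left to right and returns the first match it finds.
The match spans [0:11] → 'rjq  @ -s  '.
Captured: group 1 = 'r', group 2 = ''.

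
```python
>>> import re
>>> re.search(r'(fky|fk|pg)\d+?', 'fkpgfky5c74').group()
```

`re.search` tries every starting position until one works.
The match spans [4:8] → 'fky5'.
Captured: group 1 = 'fky'.

'fky5'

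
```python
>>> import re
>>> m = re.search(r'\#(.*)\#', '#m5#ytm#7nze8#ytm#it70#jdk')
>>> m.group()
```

'#m5#ytm#7nze8#ytm#it70#'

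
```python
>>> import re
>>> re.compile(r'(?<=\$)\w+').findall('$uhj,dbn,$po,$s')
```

['uhj', 'po', 's']

Lookahead/lookbehind check context without consuming it, so the matched span excludes the asserted characters.
Since nothing is captured, `findall` lists the 3 matched substrings directly.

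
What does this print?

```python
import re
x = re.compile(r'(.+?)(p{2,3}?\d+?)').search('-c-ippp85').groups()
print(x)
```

The match spans [0:8] → '-c-ippp8'.
Captured: group 1 = '-c-i', group 2 = 'ppp8'.

('-c-i', 'ppp8')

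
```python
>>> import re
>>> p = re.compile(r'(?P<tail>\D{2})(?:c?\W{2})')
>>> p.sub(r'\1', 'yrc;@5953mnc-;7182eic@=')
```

'yr5953mn7182ei'

This matches exactly 2 of a non-digit (captured as 'tail'); then optionally a literal 'c', then exactly 2 of a non-word character (non-capturing group).
Matches: at [0:5] → 'yrc;@'; at [9:14] → 'mnc-;'; at [18:23] → 'eic@='.
`\1` in the replacement pulls in group 1's text for each match.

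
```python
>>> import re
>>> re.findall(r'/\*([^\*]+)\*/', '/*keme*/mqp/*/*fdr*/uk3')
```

['keme', 'fdr']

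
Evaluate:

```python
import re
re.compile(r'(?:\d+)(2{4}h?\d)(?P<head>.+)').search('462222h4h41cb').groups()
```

This matches one or more of a digit (non-capturing group); then exactly 4 of the literal '2', then optionally the literal 'h', then a digit (captured); then one or more of any character (captured as 'head').
`search` walks the string left to right and returns the first match it finds.
The match spans [0:13] → '462222h4h41cb'.
Captured: group 1 = '2222h4', group 2 = 'h41cb'.

('2222h4', 'h41cb')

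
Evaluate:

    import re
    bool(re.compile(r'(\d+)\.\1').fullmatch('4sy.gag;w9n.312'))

The backreference `\1` re-matches whatever the first group consumed, character for character.
`re.fullmatch` requires the pattern to consume the entire string.
Here the pattern can't cover the whole string, so the call returns None, and `bool(None)` is False.

False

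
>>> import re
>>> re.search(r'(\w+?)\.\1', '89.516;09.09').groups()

A backreference is literal: `\1` must see the identical characters the first group matched.
`search` walks the string left to right and returns the first match it finds.
The match spans [7:12] → '09.09'.
Captured: group 1 = '09'.

('09',)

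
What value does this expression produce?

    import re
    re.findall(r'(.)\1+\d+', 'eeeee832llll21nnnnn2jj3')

['e', 'l', 'n', 'j']

`\1` has to match the exact text group 1 already captured.
`findall` collects group 1 from each match (4 total).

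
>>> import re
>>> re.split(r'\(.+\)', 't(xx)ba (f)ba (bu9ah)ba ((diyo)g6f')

Matches to split on: at [1:31] → '(xx)ba (f)ba (bu9ah)ba ((diyo)'.
Splitting on the pattern gives 2 pieces.

['t', 'g6f']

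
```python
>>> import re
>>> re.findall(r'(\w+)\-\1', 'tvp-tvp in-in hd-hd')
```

['tvp', 'in', 'hd']

`\1` is not a pattern — it's the concrete string captured by group 1, re-applied verbatim.
Matches: at [0:7] match 'tvp-tvp', group 1 = 'tvp'; at [8:13] match 'in-in', group 1 = 'in'; at [14:19] match 'hd-hd', group 1 = 'hd'.
`findall` collects group 1 from each match (3 total).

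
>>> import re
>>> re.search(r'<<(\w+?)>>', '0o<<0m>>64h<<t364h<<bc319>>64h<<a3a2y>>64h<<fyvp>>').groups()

`search` walks the string left to right and returns the first match it finds.
The match spans [2:8] → '<<0m>>'.
Captured: group 1 = '0m'.

('0m',)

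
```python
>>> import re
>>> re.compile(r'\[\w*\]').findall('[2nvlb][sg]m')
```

['[2nvlb]', '[sg]']

Scanning left to right: at [0:7] → '[2nvlb]'; at [7:11] → '[sg]'.
`findall` yields the raw match text (2 of them) because the pattern has no groups.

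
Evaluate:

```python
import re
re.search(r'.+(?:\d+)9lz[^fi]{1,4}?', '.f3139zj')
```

None

Here no position works, so the call returns None.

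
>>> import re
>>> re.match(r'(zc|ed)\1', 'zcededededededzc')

The backreference `\1` re-matches whatever the first group consumed, character for character.
`match` is anchored at position 0; if the pattern doesn't fit there, it returns None.
Here the string doesn't start with a match, so the call returns None.

None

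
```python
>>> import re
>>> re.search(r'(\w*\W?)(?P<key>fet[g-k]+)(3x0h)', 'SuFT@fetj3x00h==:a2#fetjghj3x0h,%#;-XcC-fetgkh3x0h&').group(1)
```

'a2#'

The pattern matches zero or more of a word character, then optionally a non-word character (captured); then the literal 'fet', then one or more of a character in [g-k] (captured as 'key'); then the literal '3x0', then a literal 'h' (captured).
Unlike `match`, `search` isn't anchored — it looks for the pattern anywhere in the string.
The match spans [17:31] → 'a2#fetjghj3x0h'.
Captured: group 1 = 'a2#', group 2 = 'fetjghj', group 3 = '3x0h'.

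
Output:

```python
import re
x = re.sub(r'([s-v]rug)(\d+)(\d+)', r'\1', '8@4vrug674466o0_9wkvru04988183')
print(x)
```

8@4vrugo0_9wkvru04988183

Each match is replaced using the text its own group 1 captured.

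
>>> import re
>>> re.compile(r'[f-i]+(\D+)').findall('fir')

With a single group, `findall` returns only what that group captured — 1 item.

['r']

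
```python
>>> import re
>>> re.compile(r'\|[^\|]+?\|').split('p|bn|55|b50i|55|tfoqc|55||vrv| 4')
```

['p', '55', '55', '55|', ' 4']

Each match becomes a cut point; 5 segments remain.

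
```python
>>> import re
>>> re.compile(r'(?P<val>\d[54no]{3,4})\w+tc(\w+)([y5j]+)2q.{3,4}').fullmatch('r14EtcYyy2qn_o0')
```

The pattern matches a digit, then 3 to 4 of one of [54no] (captured as 'val'); then one or more of a word character, then the literal 'tc'; then one or more of a word character (captured); then one or more of one of [y5j] (captured); then the literal '2q', then 3 to 4 of any character.
For `fullmatch`, every character of the input must be accounted for by the pattern.
Here there's no way to consume every character, so the call returns None.

None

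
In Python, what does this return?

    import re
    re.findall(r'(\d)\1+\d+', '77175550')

`\1` has to match the exact text group 1 already captured.
`findall` collects group 1 from the one match (1 total).

['7']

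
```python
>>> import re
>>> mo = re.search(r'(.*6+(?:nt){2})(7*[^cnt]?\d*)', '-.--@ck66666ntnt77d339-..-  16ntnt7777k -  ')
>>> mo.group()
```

'-.--@ck66666ntnt77d339-..-  16ntnt7777k'

The pattern matches zero or more of any character, then one or more of a literal '6', then the literal 'nt' repeated 2 times (captured); then zero or more of the literal '7', then optionally any character except [cnt], then zero or more of a digit (captured).
`re.search` scans for the first position where the pattern succeeds.
The match spans [0:39] → '-.--@ck66666ntnt77d339-..-  16ntnt7777k'.
Captured: group 1 = '-.--@ck66666ntnt77d339-..-  16ntnt', group 2 = '7777k'.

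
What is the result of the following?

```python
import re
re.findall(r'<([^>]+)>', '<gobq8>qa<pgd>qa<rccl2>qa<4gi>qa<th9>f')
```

With a single group, `findall` returns only what that group captured — 5 items.

['gobq8', 'pgd', 'rccl2', '4gi', 'th9']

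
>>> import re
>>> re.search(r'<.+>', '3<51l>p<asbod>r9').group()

The match spans [1:14] → '<51l>p<asbod>'.

'<51l>p<asbod>'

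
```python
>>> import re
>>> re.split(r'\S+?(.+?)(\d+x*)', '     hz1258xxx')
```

['     ', 'z', '1258xxx', '']

Pattern: one or more of a non-whitespace character (lazy); then one or more of any character (lazy) (captured); then one or more of a digit, then zero or more of the literal 'x' (captured).
The `?` after the quantifier makes it lazy — it takes as little as possible before letting the rest of the pattern try.
Matches to split on: at [5:14] → 'hz1258xxx'.
Because the pattern has a capturing group, `split` also inserts each captured text between the pieces.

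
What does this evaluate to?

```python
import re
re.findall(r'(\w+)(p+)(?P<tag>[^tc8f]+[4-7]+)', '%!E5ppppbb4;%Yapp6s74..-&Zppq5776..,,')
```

[('E5ppp', 'p', 'bb4;%Yapp6s74..-&Zppq5776')]

Pattern: one or more of a word character (captured); then one or more of a literal 'p' (captured); then one or more of any character except [tc8f], then one or more of a character in [4-7] (captured as 'tag').
3 groups means the one result is a tuple of 3 captured strings — 1 here.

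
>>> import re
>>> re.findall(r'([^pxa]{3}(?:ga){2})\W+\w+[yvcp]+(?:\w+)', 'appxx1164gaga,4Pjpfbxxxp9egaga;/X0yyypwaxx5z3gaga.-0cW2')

['164gaga', '5z3gaga']

This matches exactly 3 of any character except [pxa], then the literal 'ga' repeated 2 times (captured); then one or more of a non-word character; then one or more of a word character, then one or more of one of [yvcp]; then one or more of a word character (non-capturing group).
Scanning left to right: at [6:30] match '164gaga,4Pjpfbxxxp9egaga', group 1 = '164gaga'; at [42:55] match '5z3gaga.-0cW2', group 1 = '5z3gaga'.
Because there's exactly one group, `findall` drops the full match and keeps group 1 from each hit.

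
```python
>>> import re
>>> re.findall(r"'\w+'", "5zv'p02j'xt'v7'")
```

["'p02j'", "'v7'"]

Scanning left to right: at [3:9] → "'p02j'"; at [11:15] → "'v7'".
With no groups in the pattern, `findall` gives back each whole match — 2 here.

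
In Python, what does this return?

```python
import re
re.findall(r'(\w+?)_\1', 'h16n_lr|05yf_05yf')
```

['05yf']

`\1` is not a pattern — it's the concrete string captured by group 1, re-applied verbatim.
`findall` collects group 1 from the one match (1 total).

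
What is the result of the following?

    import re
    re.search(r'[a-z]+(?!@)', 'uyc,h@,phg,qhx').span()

The negative lookahead/lookbehind blocks any match where the forbidden context is present.
Unlike `match`, `search` isn't anchored — it looks for the pattern anywhere in the string.
The match spans [0:3] → 'uyc'.

(0, 3)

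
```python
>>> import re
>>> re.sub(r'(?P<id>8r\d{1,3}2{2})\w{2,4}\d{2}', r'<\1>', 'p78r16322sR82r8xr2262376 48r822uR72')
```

'p7<8r16322>r8xr2262376 4<8r822>'

This matches the literal '8r', then 1 to 3 of a digit, then exactly 2 of the literal '2' (captured as 'id'); then 2 to 4 of a word character, then exactly 2 of a digit.
Matches: at [2:13] → '8r16322sR82'; at [26:35] → '8r822uR72'.
Each match is replaced using the text its own group 1 captured.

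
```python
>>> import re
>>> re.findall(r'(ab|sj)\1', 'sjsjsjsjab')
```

['sj', 'sj']

A backreference is literal: `\1` must see the identical characters the first group matched.
With a single group, `findall` returns only what that group captured — 2 items.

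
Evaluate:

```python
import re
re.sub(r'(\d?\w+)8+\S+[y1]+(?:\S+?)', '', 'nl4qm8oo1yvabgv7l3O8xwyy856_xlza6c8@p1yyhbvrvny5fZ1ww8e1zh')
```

Pattern: optionally a digit, then one or more of a word character (captured); then one or more of a literal '8'; then one or more of a non-whitespace character, then one or more of one of [y1]; then one or more of a non-whitespace character (lazy) (non-capturing group).
Lazy quantifiers expand one character at a time until the remainder of the pattern can match.
Matches: at [0:57] → 'nl4qm8oo1yvabgv7l3O8xwyy856_xlza6c8@p1yyhbvrvny5fZ1ww8e1z'.
Each match is replaced by ''.

'h'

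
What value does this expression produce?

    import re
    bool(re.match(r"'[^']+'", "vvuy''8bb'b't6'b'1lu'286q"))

False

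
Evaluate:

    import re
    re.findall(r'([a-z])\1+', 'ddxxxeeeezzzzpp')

`\1` is not a pattern — it's the concrete string captured by group 1, re-applied verbatim.
Walking the string: at [0:2] match 'dd', group 1 = 'd'; at [2:5] match 'xxx', group 1 = 'x'; at [5:9] match 'eeee', group 1 = 'e'; at [9:13] match 'zzzz', group 1 = 'z'; at [13:15] match 'pp', group 1 = 'p'.
One capturing group, so `findall` returns just the captured substring from each match — 5 in all.

['d', 'x', 'e', 'z', 'p']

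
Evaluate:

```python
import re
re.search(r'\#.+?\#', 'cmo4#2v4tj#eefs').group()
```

The match spans [4:11] → '#2v4tj#'.

'#2v4tj#'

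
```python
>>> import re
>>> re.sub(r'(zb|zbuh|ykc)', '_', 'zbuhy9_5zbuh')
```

'_uhy9_5_uh'

`|` is ordered: at each position the engine commits to the first alternative that works.
Matches: at [0:2] → 'zb'; at [8:10] → 'zb'.
`sub` substitutes '_' at each match site.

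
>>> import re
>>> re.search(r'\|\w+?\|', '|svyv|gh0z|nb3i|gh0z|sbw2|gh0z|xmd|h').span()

(0, 6)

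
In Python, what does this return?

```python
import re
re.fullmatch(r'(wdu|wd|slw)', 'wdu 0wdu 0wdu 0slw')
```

None

`re.fullmatch` requires the pattern to consume the entire string.
Here the pattern can't cover the whole string, so the call returns None.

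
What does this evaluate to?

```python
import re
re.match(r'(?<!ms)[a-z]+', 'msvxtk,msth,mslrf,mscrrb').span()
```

A negative assertion filters positions out without eating any characters.
`match` is anchored at position 0; if the pattern doesn't fit there, it returns None.
The match spans [0:6] → 'msvxtk'.

(0, 6)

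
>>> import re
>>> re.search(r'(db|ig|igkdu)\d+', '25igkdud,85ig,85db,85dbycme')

None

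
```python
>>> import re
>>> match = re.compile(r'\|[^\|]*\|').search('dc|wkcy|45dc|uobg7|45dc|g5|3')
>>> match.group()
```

'|wkcy|'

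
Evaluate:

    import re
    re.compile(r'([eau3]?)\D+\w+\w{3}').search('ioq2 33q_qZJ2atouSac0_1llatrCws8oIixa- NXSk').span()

(4, 37)

This matches optionally one of [eau3] (captured); then one or more of a non-digit, then one or more of a word character, then exactly 3 of a word character.
`re.search` tries every starting position until one works.
The match spans [4:37] → ' 33q_qZJ2atouSac0_1llatrCws8oIixa'.
Captured: group 1 = ''.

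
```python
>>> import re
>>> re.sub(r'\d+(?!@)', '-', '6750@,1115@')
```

A negative assertion filters positions out without eating any characters.
Matches: at [0:3] → '675'; at [6:9] → '111'.
Each match is replaced by '-'.

'-0@,-5@'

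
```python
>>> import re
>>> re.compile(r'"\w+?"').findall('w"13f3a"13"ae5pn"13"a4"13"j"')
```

['"13f3a"', '"ae5pn"', '"a4"', '"j"']

Scanning left to right: at [1:8] → '"13f3a"'; at [10:17] → '"ae5pn"'; at [19:23] → '"a4"'; at [25:28] → '"j"'.
Since nothing is captured, `findall` lists the 4 matched substrings directly.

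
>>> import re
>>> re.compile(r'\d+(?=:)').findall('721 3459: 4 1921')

Because the assertion is zero-width, the text it checks is not consumed and won't appear in the result.
Scanning left to right: at [4:8] → '3459'.
With no groups in the pattern, `findall` gives back each whole match — 1 here.

['3459']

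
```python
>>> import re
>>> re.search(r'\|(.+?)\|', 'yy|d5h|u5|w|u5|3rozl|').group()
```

'|d5h|'

A non-greedy quantifier consumes as few characters as it can — just enough that the remainder of the pattern still matches from where it stops; whatever follows it matches normally.
Unlike `match`, `search` isn't anchored — it looks for the pattern anywhere in the string.
The match spans [2:7] → '|d5h|'.
Captured: group 1 = 'd5h'.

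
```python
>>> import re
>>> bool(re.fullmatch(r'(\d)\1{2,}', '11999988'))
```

False

`fullmatch` succeeds only if the pattern covers the string from start to end.
Here the pattern can't cover the whole string, so the call returns None, and `bool(None)` is False.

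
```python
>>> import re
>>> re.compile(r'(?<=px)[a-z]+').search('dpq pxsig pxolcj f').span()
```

(6, 9)

The lookaround is zero-width — it requires the adjacent text to match without consuming it, so the asserted text isn't part of the match.
`re.search` scans for the first position where the pattern succeeds.
The match spans [6:9] → 'sig'.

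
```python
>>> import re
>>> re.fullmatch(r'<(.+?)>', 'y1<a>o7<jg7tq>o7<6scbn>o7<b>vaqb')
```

None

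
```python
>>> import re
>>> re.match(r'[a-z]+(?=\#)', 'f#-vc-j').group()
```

`re.match` only tries the pattern at the start of the string.
The match spans [0:1] → 'f'.

'f'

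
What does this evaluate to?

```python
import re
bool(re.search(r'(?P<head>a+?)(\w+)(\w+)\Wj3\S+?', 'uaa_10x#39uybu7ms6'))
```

Here nothing in the string fits, so the call returns None, and `bool(None)` is False.

False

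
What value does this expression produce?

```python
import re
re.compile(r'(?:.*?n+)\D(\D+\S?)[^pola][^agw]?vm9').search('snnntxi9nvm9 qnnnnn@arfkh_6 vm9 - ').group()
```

'snnntxi9nvm9'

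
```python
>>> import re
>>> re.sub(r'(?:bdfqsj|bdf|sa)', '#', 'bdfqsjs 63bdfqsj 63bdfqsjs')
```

`|` is ordered: at each position the engine commits to the first alternative that works.
Matches: at [0:6] → 'bdfqsj'; at [10:16] → 'bdfqsj'; at [19:25] → 'bdfqsj'.
Each match is replaced by '#'.

'#s 63# 63#s'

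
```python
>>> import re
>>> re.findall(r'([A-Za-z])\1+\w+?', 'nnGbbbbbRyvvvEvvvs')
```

The backreference `\1` re-matches whatever the first group consumed, character for character.
Because there's exactly one group, `findall` drops the full match and keeps group 1 from each hit.

['n', 'b', 'v', 'v']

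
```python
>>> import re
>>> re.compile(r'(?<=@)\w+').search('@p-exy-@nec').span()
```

(1, 2)

The positive lookaround only admits positions where the adjacent text matches; those characters stay outside the span.
The match spans [1:2] → 'p'.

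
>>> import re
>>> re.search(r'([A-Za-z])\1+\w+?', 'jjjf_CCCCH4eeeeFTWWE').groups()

`\1` is not a pattern — it's the concrete string captured by group 1, re-applied verbatim.
Unlike `match`, `search` isn't anchored — it looks for the pattern anywhere in the string.
The match spans [0:4] → 'jjjf'.
Captured: group 1 = 'j'.

('j',)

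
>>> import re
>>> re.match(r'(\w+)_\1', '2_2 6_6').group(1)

`\1` is not a pattern — it's the concrete string captured by group 1, re-applied verbatim.
With `match`, the pattern is implicitly anchored at the beginning.
The match spans [0:3] → '2_2'.
Captured: group 1 = '2'.

'2'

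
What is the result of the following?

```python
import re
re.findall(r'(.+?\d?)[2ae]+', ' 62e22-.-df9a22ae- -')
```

[' 6', '-.-df9']

This matches one or more of any character (lazy), then optionally a digit (captured); then one or more of one of [2ae].
The `?` after the quantifier makes it lazy — it takes as little as possible before letting the rest of the pattern try.
Matches: at [0:6] match ' 62e22', group 1 = ' 6'; at [6:17] match '-.-df9a22ae', group 1 = '-.-df9'.
`findall` collects group 1 from each match (2 total).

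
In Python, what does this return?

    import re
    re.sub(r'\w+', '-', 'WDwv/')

Every occurrence is swapped for '-'.

'-/'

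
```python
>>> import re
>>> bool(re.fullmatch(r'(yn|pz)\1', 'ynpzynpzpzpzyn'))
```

`re.fullmatch` is like wrapping the pattern in `^…$` (in single-line mode).
Here there's no way to consume every character, so the call returns None, and `bool(None)` is False.

False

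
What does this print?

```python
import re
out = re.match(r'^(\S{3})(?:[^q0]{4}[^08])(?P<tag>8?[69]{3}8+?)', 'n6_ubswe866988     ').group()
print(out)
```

n6_ubswe86698

With `match`, the pattern is implicitly anchored at the beginning.
The match spans [0:13] → 'n6_ubswe86698'.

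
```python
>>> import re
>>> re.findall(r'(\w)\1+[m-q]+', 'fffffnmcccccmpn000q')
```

['f', 'c', '0']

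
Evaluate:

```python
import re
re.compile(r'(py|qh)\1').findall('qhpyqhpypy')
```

`\1` is not a pattern — it's the concrete string captured by group 1, re-applied verbatim.
Matches: at [6:10] match 'pypy', group 1 = 'py'.
One capturing group, so `findall` returns just the captured substring from the one match — 1 in all.

['py']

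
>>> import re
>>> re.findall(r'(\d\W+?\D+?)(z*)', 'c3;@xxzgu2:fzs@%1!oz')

This matches a digit, then one or more of a non-word character (lazy), then one or more of a non-digit (lazy) (captured); then zero or more of a literal 'z' (captured).
Multiple groups make `findall` return tuples — one 2-tuple for each match.

[('3;@', ''), ('2:f', 'z'), ('1!o', 'z')]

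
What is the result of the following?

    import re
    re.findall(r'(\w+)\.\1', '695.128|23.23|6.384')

After group 1 captures some text, `\1` only succeeds where that same text appears again.
Scanning left to right: at [8:13] match '23.23', group 1 = '23'.
One capturing group, so `findall` returns just the captured substring from the one match — 1 in all.

['23']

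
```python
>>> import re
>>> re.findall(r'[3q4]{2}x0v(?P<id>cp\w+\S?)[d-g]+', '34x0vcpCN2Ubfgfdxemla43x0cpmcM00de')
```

The pattern matches exactly 2 of one of [3q4], then the literal 'x0v'; then the literal 'cp', then one or more of a word character, then optionally a non-whitespace character (captured as 'id'); then one or more of a character in [d-g].
Matches: at [0:34] match '34x0vcpCN2Ubfgfdxemla43x0cpmcM00de', group 1 = 'cpCN2Ubfgfdxemla43x0cpmcM00d'.
With a single group, `findall` returns only what that group captured — 1 item.

['cpCN2Ubfgfdxemla43x0cpmcM00d']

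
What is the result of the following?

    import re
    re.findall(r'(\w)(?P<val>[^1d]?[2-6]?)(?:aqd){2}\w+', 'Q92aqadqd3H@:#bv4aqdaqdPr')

[('b', 'v4')]

This matches a word character (captured); then optionally any character except [1d], then optionally a character in [2-6] (captured as 'val'); then the literal 'aqd' repeated 2 times, then one or more of a word character.
Walking the string: at [14:25] match 'bv4aqdaqdPr', groups = ('b', 'v4').
2 groups means the one result is a tuple of 2 captured strings — 1 here.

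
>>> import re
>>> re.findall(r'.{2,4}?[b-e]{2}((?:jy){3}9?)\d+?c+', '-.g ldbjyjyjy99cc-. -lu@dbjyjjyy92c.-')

['jyjyjy9']

Pattern: 2 to 4 of any character (lazy), then exactly 2 of a character in [b-e]; then the literal 'jy' repeated 3 times, then optionally the literal '9' (captured); then one or more of a digit (lazy), then one or more of the literal 'c'.
Scanning left to right: at [1:17] match '.g ldbjyjyjy99cc', group 1 = 'jyjyjy9'.
`findall` collects group 1 from the one match (1 total).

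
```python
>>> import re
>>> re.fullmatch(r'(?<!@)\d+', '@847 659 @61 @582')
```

The negative lookaround is zero-width — it rules out positions where the adjacent text would match, without consuming anything.
`re.fullmatch` is like wrapping the pattern in `^…$` (in single-line mode).
Here there's no way to consume every character, so the call returns None.

None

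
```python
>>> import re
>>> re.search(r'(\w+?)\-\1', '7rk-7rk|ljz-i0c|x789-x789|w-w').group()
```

'7rk-7rk'

After group 1 captures some text, `\1` only succeeds where that same text appears again.
`search` walks the string left to right and returns the first match it finds.
The match spans [0:7] → '7rk-7rk'.
Captured: group 1 = '7rk'.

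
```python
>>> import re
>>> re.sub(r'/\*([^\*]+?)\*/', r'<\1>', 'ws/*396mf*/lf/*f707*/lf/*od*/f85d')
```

The replacement refers to a captured group, so each match is rewritten using its own captured text.

'ws<396mf>lf<f707>lf<od>f85d'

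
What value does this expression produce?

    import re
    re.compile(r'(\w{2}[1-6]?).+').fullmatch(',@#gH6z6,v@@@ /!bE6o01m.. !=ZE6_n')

None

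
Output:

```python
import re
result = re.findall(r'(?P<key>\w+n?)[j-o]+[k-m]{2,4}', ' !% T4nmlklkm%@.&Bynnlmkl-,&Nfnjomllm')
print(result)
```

['T4nmlk', 'Bynnl', 'Nfnjom']

This matches one or more of a word character, then optionally the literal 'n' (captured as 'key'); then one or more of a character in [j-o], then 2 to 4 of a character in [k-m].
Matches: at [4:13] match 'T4nmlklkm', group 1 = 'T4nmlk'; at [17:25] match 'Bynnlmkl', group 1 = 'Bynnl'; at [28:37] match 'Nfnjomllm', group 1 = 'Nfnjom'.
Because there's exactly one group, `findall` drops the full match and keeps group 1 from each hit.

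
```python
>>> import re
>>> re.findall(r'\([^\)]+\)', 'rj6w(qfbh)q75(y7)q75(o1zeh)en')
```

['(qfbh)', '(y7)', '(o1zeh)']

Scanning left to right: at [4:10] → '(qfbh)'; at [13:17] → '(y7)'; at [20:27] → '(o1zeh)'.
No capturing groups, so `findall` returns the 3 full match strings.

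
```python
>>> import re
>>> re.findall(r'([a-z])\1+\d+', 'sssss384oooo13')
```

`\1` is not a pattern — it's the concrete string captured by group 1, re-applied verbatim.
With a single group, `findall` returns only what that group captured — 2 items.

['s', 'o']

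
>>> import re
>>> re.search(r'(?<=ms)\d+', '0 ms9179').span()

The lookaround is zero-width — it requires the adjacent text to match without consuming it, so the asserted text isn't part of the match.
`re.search` scans for the first position where the pattern succeeds.
The match spans [4:8] → '9179'.

(4, 8)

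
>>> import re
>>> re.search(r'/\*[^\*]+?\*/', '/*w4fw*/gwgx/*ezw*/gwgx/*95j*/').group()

`re.search` scans for the first position where the pattern succeeds.
The match spans [0:8] → '/*w4fw*/'.

'/*w4fw*/'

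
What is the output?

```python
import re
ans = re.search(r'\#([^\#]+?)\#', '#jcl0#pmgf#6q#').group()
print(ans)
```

#jcl0#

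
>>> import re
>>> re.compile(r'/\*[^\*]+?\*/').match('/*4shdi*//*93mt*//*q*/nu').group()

'/*4shdi*/'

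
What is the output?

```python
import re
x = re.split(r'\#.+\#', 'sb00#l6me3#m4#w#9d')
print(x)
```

Matches to split on: at [4:16] → '#l6me3#m4#w#'.
Splitting on the pattern gives 2 pieces.

['sb00', '9d']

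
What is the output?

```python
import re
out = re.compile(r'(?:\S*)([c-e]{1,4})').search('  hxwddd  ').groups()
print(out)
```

('d',)

Pattern: zero or more of a non-whitespace character (non-capturing group); then 1 to 4 of a character in [c-e] (captured).
`re.search` scans for the first position where the pattern succeeds.
The match spans [2:8] → 'hxwddd'.
Captured: group 1 = 'd'.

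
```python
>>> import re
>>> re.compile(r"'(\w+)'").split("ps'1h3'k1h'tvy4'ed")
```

['ps', '1h3', 'k1h', 'tvy4', 'ed']

Matches to split on: at [2:7] → "'1h3'"; at [10:16] → "'tvy4'".
With a capturing group present, the delimiter's captured portion is kept in the result list.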